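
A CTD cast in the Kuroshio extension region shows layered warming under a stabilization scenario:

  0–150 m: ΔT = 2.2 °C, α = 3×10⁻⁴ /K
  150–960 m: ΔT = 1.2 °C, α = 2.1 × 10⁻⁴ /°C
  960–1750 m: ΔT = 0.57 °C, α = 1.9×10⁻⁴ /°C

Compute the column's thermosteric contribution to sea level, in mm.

389 mm of thermosteric rise

0–150 m: 2.2 × 3×10⁻⁴ × 150 = 0.09900 m
150–960 m: 810 × 2.1×10⁻⁴ × 1.2 = 0.20412 m
790 × 0.57 × 1.9×10⁻⁴ = 0.085557 m
Δh = 0.09900 + 0.20412 + 0.085557 = 0.388677 m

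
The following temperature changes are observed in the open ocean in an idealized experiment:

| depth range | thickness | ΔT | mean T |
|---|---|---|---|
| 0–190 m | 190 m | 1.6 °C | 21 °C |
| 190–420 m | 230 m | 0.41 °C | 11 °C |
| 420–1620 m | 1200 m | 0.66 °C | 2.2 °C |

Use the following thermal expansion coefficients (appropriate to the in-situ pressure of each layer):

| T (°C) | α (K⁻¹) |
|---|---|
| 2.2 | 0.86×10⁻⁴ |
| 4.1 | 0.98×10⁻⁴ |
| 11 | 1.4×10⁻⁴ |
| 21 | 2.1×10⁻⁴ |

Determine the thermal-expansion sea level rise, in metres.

Layer 1 at 21 °C → α = 2.1×10⁻⁴ K⁻¹
Layer 2 at 11 °C → α = 1.4×10⁻⁴ K⁻¹
Layer 3 at 2.2 °C → α = 0.86×10⁻⁴ K⁻¹
0–190 m: 1.6 × 2.1×10⁻⁴ × 190 = 0.06384 m
190–420 m: 1.4×10⁻⁴ × 230 × 0.41 = 0.013202 m
Layer 3: 1200 × 0.86×10⁻⁴ × 0.66 = 0.068112 m
Δh = 0.06384 + 0.013202 + 0.068112 = 0.145154 m

Δh ≈ 0.145 m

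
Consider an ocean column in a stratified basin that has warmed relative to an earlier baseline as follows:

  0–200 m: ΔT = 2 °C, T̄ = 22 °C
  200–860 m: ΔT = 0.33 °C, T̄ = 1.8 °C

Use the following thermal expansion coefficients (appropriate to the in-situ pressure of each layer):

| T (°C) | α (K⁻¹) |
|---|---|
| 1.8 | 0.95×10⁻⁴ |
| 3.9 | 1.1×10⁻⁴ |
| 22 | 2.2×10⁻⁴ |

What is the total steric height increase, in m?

0.109 m of thermosteric rise

Layer 1 at 22 °C → α = 2.2×10⁻⁴ K⁻¹
Layer 2 at 1.8 °C → α = 0.95×10⁻⁴ K⁻¹
Layer 1: 2 × 200 × 2.2×10⁻⁴ = 0.08800 m
660 × 0.33 × 0.95×10⁻⁴ = 0.020691 m
Δh = 0.08800 + 0.020691 = 0.108691 m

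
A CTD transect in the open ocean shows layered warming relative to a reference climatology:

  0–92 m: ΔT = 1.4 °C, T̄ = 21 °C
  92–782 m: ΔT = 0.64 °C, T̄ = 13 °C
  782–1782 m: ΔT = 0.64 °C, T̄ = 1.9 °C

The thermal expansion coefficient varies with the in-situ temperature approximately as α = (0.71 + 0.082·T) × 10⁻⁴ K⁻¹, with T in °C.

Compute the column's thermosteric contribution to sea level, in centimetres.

about 16.5 cm

Layer 1: α = (0.71 + 0.082×21)×10⁻⁴ = 2.432×10⁻⁴ K⁻¹
Layer 2: α = (0.71 + 0.082×13)×10⁻⁴ = 1.776×10⁻⁴ K⁻¹
Layer 3: α = (0.71 + 0.082×1.9)×10⁻⁴ = 0.8658×10⁻⁴ K⁻¹
1.4 × 92 × 2.432×10⁻⁴ = 0.03132416 m
92–782 m: 0.64 × 690 × 1.776×10⁻⁴ = 0.07842816 m
782–1782 m: 1000 × 0.64 × 0.8658×10⁻⁴ = 0.0554112 m
Δh = 0.03132416 + 0.07842816 + 0.0554112 = 0.16516352 m ≈ 16.5 cm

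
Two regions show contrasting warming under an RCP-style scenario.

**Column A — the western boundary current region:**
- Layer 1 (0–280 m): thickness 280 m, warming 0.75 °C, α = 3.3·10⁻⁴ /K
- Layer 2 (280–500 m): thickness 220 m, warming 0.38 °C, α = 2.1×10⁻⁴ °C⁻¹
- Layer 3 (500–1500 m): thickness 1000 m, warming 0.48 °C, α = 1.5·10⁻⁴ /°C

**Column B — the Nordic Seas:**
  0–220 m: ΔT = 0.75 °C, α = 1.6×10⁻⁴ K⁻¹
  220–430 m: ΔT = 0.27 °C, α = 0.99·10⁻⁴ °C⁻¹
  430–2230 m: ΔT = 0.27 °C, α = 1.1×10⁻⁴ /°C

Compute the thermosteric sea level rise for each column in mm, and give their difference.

A 280 × 3.3×10⁻⁴ × 0.75 = 0.06930 m
A 280–500 m: 220 × 0.38 × 2.1×10⁻⁴ = 0.017556 m
A Layer 3: 1.5×10⁻⁴ × 0.48 × 1000 = 0.07200 m
A total: 0.158856 m
B 1.6×10⁻⁴ × 220 × 0.75 = 0.02640 m
B Layer 2: 0.99×10⁻⁴ × 0.27 × 210 = 0.0056133 m
B 430–2230 m: 1800 × 0.27 × 1.1×10⁻⁴ = 0.05346 m
B total: 0.0854733 m
Difference: 0.158856 − 0.0854733 = 0.0733827 m

Δh_A ≈ 159 mm, Δh_B ≈ 85.5 mm; difference ≈ 73.4 mm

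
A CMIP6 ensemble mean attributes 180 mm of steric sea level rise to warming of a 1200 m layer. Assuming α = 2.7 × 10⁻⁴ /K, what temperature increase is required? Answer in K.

ΔT = Δh/(αH) = 0.18 / (2.7×10⁻⁴ × 1200) ≈ 0.5556 K

ΔT ≈ 0.556 K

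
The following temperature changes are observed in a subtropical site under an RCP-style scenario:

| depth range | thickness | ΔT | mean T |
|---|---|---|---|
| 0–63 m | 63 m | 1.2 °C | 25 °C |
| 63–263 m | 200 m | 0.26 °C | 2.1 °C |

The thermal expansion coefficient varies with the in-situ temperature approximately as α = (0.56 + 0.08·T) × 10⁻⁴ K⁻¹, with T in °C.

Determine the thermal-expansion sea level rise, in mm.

Δh ≈ 23 mm

Layer 1: α = (0.56 + 0.08×25)×10⁻⁴ = 2.56×10⁻⁴ K⁻¹
Layer 2: α = (0.56 + 0.08×2.1)×10⁻⁴ = 0.728×10⁻⁴ K⁻¹
2.56×10⁻⁴ × 63 × 1.2 = 0.0193536 m
Layer 2: 200 × 0.728×10⁻⁴ × 0.26 = 0.0037856 m
Δh = 0.0193536 + 0.0037856 = 0.0231392 m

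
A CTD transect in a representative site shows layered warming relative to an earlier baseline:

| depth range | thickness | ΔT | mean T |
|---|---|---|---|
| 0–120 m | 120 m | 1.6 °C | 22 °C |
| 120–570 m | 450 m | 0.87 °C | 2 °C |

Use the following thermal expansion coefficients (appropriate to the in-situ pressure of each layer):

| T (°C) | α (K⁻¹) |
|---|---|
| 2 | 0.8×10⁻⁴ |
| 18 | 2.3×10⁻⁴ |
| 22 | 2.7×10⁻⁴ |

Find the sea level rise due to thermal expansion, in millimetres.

Δh ≈ 83 mm

Layer 1 at 22 °C → α = 2.7×10⁻⁴ K⁻¹
Layer 2 at 2 °C → α = 0.8×10⁻⁴ K⁻¹
120 × 2.7×10⁻⁴ × 1.6 = 0.05184 m
0.8×10⁻⁴ × 450 × 0.87 = 0.03132 m
Δh = 0.05184 + 0.03132 = 0.08316 m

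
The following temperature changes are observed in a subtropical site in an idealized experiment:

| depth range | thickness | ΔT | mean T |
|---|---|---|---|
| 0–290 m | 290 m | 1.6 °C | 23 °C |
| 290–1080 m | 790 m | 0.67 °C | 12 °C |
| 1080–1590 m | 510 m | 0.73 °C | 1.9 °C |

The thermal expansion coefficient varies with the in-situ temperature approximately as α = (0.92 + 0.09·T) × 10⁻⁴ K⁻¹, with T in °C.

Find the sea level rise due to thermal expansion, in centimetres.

about 28.5 cm

Layer 1: α = (0.92 + 0.09×23)×10⁻⁴ = 2.99×10⁻⁴ K⁻¹
Layer 2: α = (0.92 + 0.09×12)×10⁻⁴ = 2×10⁻⁴ K⁻¹
Layer 3: α = (0.92 + 0.09×1.9)×10⁻⁴ = 1.091×10⁻⁴ K⁻¹
Layer 1: 1.6 × 2.99×10⁻⁴ × 290 = 0.138736 m
790 × 2×10⁻⁴ × 0.67 = 0.10586 m
1080–1590 m: 0.73 × 1.091×10⁻⁴ × 510 = 0.04061793 m
Δh = 0.138736 + 0.10586 + 0.04061793 = 0.28521393 m ≈ 28.5 cm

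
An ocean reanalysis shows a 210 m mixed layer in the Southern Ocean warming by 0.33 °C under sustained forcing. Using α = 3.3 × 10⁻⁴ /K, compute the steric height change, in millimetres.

22.9 mm of thermosteric rise

Δh = αΔT·H = 3.3×10⁻⁴ × 0.33 × 210 = 0.022869 m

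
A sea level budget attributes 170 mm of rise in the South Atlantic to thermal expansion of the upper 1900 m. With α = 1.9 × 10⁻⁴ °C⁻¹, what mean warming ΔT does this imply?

ΔT = Δh/(αH) = 0.17 / (1.9×10⁻⁴ × 1900) ≈ 0.4709 °C

0.47 °C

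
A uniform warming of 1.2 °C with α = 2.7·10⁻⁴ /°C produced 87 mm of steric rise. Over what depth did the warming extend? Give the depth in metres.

269 m

H = Δh/(αΔT) = 0.087 / (2.7×10⁻⁴ × 1.2) ≈ 268.5 m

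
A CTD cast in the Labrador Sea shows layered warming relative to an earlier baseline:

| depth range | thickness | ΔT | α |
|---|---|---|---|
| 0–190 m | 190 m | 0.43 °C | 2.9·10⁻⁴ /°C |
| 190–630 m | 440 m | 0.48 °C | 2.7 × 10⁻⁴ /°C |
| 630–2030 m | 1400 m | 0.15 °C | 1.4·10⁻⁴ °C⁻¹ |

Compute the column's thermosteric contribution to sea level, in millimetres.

Layer 1: 190 × 2.9×10⁻⁴ × 0.43 = 0.023693 m
2.7×10⁻⁴ × 440 × 0.48 = 0.057024 m
1.4×10⁻⁴ × 0.15 × 1400 = 0.02940 m
Δh = 0.023693 + 0.057024 + 0.02940 = 0.110117 m

Δh ≈ 110 mm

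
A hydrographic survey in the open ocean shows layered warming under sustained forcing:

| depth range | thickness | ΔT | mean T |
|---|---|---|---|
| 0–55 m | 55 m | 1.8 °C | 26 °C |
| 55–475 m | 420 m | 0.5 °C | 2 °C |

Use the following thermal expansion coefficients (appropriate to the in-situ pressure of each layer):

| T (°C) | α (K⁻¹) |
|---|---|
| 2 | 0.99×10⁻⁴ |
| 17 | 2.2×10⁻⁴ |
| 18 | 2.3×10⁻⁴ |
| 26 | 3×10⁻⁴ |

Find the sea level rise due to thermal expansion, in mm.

Δh = 50.5 mm

Layer 1 at 26 °C → α = 3×10⁻⁴ K⁻¹
Layer 2 at 2 °C → α = 0.99×10⁻⁴ K⁻¹
0–55 m: 1.8 × 55 × 3×10⁻⁴ = 0.02970 m
55–475 m: 420 × 0.5 × 0.99×10⁻⁴ = 0.02079 m
Δh = 0.02970 + 0.02079 = 0.05049 m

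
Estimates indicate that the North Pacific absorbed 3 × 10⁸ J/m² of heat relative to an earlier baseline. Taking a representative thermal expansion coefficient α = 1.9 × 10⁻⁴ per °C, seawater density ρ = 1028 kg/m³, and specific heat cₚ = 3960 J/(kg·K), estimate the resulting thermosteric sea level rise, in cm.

Δh = αQ/(ρcₚ) = 1.9×10⁻⁴ × 3×10⁸ / (1028 × 3960) ≈ 0.014002 m

1.4 cm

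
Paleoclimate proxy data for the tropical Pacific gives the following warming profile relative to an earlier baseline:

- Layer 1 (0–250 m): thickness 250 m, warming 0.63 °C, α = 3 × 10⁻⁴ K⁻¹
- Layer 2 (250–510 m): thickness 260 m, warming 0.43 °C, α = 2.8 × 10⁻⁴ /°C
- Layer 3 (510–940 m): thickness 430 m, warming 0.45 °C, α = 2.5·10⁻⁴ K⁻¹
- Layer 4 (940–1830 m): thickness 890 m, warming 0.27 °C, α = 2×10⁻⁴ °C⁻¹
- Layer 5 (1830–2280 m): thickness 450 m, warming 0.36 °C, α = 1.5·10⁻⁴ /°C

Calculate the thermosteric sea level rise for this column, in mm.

about 199 mm

0–250 m: 250 × 0.63 × 3×10⁻⁴ = 0.04725 m
260 × 0.43 × 2.8×10⁻⁴ = 0.031304 m
2.5×10⁻⁴ × 0.45 × 430 = 0.048375 m
0.27 × 2×10⁻⁴ × 890 = 0.04806 m
Layer 5: 1.5×10⁻⁴ × 450 × 0.36 = 0.02430 m
Δh = 0.04725 + 0.031304 + 0.048375 + 0.04806 + 0.02430 = 0.199289 m ≈ 199 mm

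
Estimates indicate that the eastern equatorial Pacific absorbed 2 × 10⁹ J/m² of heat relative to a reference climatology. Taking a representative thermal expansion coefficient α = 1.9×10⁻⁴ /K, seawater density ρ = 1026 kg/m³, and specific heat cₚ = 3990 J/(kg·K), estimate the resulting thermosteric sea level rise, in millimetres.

Δh = αQ/(ρcₚ) = 1.9×10⁻⁴ × 2×10⁹ / (1026 × 3990) ≈ 0.092825 m

92.8 mm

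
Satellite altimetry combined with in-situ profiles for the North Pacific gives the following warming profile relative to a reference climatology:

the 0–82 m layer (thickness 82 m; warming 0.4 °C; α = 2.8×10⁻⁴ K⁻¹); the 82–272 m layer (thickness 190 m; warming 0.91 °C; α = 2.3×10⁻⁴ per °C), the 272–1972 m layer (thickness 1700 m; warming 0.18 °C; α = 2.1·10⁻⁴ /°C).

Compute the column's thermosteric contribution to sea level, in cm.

11 cm of thermosteric rise

2.8×10⁻⁴ × 82 × 0.4 = 0.009184 m
2.3×10⁻⁴ × 190 × 0.91 = 0.039767 m
272–1972 m: 0.18 × 2.1×10⁻⁴ × 1700 = 0.06426 m
Δh = 0.009184 + 0.039767 + 0.06426 = 0.113211 m ≈ 11 cm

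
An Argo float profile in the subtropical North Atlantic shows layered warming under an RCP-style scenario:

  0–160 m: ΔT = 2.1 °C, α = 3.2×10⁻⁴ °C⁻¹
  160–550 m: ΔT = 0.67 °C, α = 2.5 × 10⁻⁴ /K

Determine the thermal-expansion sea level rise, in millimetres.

Δh = 170 mm

2.1 × 3.2×10⁻⁴ × 160 = 0.10752 m
160–550 m: 390 × 0.67 × 2.5×10⁻⁴ = 0.065325 m
Δh = 0.10752 + 0.065325 = 0.172845 m ≈ 170 mm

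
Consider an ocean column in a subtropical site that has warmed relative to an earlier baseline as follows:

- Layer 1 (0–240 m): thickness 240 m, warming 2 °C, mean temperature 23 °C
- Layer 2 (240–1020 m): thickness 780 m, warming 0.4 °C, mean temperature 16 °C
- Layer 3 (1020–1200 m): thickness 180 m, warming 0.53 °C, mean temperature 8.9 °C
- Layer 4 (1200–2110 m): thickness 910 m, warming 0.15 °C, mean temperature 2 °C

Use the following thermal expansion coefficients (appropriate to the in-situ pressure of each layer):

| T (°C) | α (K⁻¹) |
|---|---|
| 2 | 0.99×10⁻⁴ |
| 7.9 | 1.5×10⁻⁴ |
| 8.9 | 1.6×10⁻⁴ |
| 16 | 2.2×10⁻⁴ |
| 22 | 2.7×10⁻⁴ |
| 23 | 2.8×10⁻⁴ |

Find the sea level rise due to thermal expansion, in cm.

Δh ≈ 23 cm

Layer 1 at 23 °C → α = 2.8×10⁻⁴ K⁻¹
Layer 2 at 16 °C → α = 2.2×10⁻⁴ K⁻¹
Layer 3 at 8.9 °C → α = 1.6×10⁻⁴ K⁻¹
Layer 4 at 2 °C → α = 0.99×10⁻⁴ K⁻¹
0–240 m: 240 × 2 × 2.8×10⁻⁴ = 0.13440 m
780 × 2.2×10⁻⁴ × 0.4 = 0.06864 m
180 × 1.6×10⁻⁴ × 0.53 = 0.015264 m
0.15 × 0.99×10⁻⁴ × 910 = 0.0135135 m
Δh = 0.13440 + 0.06864 + 0.015264 + 0.0135135 = 0.2318175 m ≈ 23 cm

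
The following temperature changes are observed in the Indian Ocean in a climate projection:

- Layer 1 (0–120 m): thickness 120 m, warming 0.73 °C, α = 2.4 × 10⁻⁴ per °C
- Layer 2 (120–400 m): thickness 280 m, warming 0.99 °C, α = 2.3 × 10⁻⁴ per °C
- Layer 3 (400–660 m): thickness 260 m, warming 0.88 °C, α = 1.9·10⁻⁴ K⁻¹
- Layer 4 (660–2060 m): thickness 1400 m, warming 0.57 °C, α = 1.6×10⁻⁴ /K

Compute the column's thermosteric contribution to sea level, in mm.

Layer 1: 0.73 × 2.4×10⁻⁴ × 120 = 0.021024 m
120–400 m: 2.3×10⁻⁴ × 0.99 × 280 = 0.063756 m
Layer 3: 1.9×10⁻⁴ × 0.88 × 260 = 0.043472 m
Layer 4: 1400 × 0.57 × 1.6×10⁻⁴ = 0.12768 m
Δh = 0.021024 + 0.063756 + 0.043472 + 0.12768 = 0.255932 m

260 mm of thermosteric rise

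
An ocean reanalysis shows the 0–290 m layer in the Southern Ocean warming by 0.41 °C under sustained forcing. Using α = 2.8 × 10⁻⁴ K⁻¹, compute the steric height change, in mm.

Δh = αΔT·H = 2.8×10⁻⁴ × 0.41 × 290 = 0.033292 m

Δh ≈ 33.3 mm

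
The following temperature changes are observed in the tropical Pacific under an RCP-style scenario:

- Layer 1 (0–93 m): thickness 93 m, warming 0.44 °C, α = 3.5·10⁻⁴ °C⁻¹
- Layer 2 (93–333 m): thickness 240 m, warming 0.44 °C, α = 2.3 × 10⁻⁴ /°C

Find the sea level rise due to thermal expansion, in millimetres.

Δh = 39 mm

3.5×10⁻⁴ × 93 × 0.44 = 0.014322 m
0.44 × 240 × 2.3×10⁻⁴ = 0.024288 m
Δh = 0.014322 + 0.024288 = 0.03861 m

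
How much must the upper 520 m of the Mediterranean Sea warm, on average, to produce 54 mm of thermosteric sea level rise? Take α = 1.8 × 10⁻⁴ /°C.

0.577 K

ΔT = Δh/(αH) = 0.054 / (1.8×10⁻⁴ × 520) ≈ 0.5769 K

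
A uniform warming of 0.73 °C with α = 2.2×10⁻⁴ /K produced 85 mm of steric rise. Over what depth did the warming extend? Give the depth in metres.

H = Δh/(αΔT) = 0.085 / (2.2×10⁻⁴ × 0.73) ≈ 529.3 m

530 m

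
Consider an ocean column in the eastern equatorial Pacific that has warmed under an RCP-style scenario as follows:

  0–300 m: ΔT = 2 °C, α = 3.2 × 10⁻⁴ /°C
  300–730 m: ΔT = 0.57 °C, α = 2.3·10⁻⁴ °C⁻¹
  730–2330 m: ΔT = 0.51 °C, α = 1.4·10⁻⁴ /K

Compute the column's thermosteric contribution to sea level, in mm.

360 mm of thermosteric rise

0–300 m: 300 × 2 × 3.2×10⁻⁴ = 0.19200 m
0.57 × 430 × 2.3×10⁻⁴ = 0.056373 m
Layer 3: 1600 × 0.51 × 1.4×10⁻⁴ = 0.11424 m
Δh = 0.19200 + 0.056373 + 0.11424 = 0.362613 m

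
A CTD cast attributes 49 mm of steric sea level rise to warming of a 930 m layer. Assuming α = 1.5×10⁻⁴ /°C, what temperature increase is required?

ΔT = Δh/(αH) = 0.049 / (1.5×10⁻⁴ × 930) ≈ 0.3513 °C

ΔT ≈ 0.351 °C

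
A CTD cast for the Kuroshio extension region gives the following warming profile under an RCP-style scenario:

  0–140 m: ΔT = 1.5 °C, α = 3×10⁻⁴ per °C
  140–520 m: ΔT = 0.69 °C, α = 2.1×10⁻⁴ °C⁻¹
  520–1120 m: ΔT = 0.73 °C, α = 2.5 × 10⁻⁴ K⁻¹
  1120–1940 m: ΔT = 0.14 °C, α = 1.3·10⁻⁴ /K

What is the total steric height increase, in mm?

0–140 m: 140 × 1.5 × 3×10⁻⁴ = 0.06300 m
Layer 2: 380 × 0.69 × 2.1×10⁻⁴ = 0.055062 m
520–1120 m: 600 × 0.73 × 2.5×10⁻⁴ = 0.10950 m
Layer 4: 0.14 × 820 × 1.3×10⁻⁴ = 0.014924 m
Δh = 0.06300 + 0.055062 + 0.10950 + 0.014924 = 0.242486 m ≈ 242 mm

about 242 mm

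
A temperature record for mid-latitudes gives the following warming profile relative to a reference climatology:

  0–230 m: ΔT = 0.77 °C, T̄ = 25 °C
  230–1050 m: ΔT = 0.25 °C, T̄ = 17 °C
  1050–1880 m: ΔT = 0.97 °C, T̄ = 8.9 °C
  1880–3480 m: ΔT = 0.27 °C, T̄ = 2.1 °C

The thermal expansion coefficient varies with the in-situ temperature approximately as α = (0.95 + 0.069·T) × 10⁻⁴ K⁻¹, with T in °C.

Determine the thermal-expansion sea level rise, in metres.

Layer 1: α = (0.95 + 0.069×25)×10⁻⁴ = 2.675×10⁻⁴ K⁻¹
Layer 2: α = (0.95 + 0.069×17)×10⁻⁴ = 2.123×10⁻⁴ K⁻¹
Layer 3: α = (0.95 + 0.069×8.9)×10⁻⁴ = 1.5641×10⁻⁴ K⁻¹
Layer 4: α = (0.95 + 0.069×2.1)×10⁻⁴ = 1.0949×10⁻⁴ K⁻¹
2.675×10⁻⁴ × 0.77 × 230 = 0.04737425 m
230–1050 m: 0.25 × 820 × 2.123×10⁻⁴ = 0.0435215 m
1.5641×10⁻⁴ × 830 × 0.97 = 0.125925691 m
Layer 4: 0.27 × 1.0949×10⁻⁴ × 1600 = 0.04729968 m
Δh = 0.04737425 + 0.0435215 + 0.125925691 + 0.04729968 = 0.264121121 m

0.264 m of thermosteric rise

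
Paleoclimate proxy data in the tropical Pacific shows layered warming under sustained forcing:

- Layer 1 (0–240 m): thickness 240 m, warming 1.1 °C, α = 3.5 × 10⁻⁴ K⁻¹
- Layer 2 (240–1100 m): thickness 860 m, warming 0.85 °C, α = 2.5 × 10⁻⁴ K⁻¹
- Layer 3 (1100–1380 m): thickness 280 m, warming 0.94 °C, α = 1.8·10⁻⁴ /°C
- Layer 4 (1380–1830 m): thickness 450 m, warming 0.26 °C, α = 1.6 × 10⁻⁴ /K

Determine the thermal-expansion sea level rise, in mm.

about 341 mm

240 × 3.5×10⁻⁴ × 1.1 = 0.09240 m
860 × 0.85 × 2.5×10⁻⁴ = 0.18275 m
Layer 3: 0.94 × 1.8×10⁻⁴ × 280 = 0.047376 m
1380–1830 m: 450 × 1.6×10⁻⁴ × 0.26 = 0.01872 m
Δh = 0.09240 + 0.18275 + 0.047376 + 0.01872 = 0.341246 m ≈ 341 mm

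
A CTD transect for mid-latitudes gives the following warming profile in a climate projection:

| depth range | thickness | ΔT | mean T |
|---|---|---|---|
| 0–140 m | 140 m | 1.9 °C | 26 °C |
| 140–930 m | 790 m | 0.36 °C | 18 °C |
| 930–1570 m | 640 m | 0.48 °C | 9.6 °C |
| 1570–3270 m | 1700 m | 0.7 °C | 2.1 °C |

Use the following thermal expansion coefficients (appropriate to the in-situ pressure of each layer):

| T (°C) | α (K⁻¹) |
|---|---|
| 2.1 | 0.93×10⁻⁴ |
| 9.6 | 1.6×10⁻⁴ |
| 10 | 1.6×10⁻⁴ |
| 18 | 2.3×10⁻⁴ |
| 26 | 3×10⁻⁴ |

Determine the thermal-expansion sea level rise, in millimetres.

Δh = 310 mm

Layer 1 at 26 °C → α = 3×10⁻⁴ K⁻¹
Layer 2 at 18 °C → α = 2.3×10⁻⁴ K⁻¹
Layer 3 at 9.6 °C → α = 1.6×10⁻⁴ K⁻¹
Layer 4 at 2.1 °C → α = 0.93×10⁻⁴ K⁻¹
1.9 × 3×10⁻⁴ × 140 = 0.07980 m
Layer 2: 0.36 × 2.3×10⁻⁴ × 790 = 0.065412 m
0.48 × 640 × 1.6×10⁻⁴ = 0.049152 m
1570–3270 m: 0.7 × 0.93×10⁻⁴ × 1700 = 0.11067 m
Δh = 0.07980 + 0.065412 + 0.049152 + 0.11067 = 0.305034 m ≈ 310 mm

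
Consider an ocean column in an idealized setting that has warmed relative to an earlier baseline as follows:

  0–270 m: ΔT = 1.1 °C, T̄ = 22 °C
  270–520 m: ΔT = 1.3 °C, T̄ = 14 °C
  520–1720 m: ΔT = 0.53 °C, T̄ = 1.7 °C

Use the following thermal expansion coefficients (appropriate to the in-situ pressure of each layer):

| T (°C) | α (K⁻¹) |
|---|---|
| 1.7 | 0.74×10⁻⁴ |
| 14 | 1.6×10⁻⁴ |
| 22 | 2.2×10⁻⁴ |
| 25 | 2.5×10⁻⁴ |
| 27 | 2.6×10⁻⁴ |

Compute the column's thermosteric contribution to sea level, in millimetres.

about 160 mm

Layer 1 at 22 °C → α = 2.2×10⁻⁴ K⁻¹
Layer 2 at 14 °C → α = 1.6×10⁻⁴ K⁻¹
Layer 3 at 1.7 °C → α = 0.74×10⁻⁴ K⁻¹
0–270 m: 1.1 × 2.2×10⁻⁴ × 270 = 0.06534 m
Layer 2: 250 × 1.3 × 1.6×10⁻⁴ = 0.05200 m
520–1720 m: 0.74×10⁻⁴ × 0.53 × 1200 = 0.047064 m
Δh = 0.06534 + 0.05200 + 0.047064 = 0.164404 m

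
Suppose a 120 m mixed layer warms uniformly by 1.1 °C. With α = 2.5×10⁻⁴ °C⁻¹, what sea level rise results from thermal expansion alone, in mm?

Δh = 33.0 mm

Δh = αΔT·H = 2.5×10⁻⁴ × 1.1 × 120 = 0.03300 m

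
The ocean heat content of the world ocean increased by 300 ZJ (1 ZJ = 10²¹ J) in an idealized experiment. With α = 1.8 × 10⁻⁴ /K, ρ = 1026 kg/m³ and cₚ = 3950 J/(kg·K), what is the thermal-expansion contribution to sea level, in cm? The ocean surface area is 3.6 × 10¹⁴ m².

Δh ≈ 3.70 cm

Per unit area: Q = 300×10²¹ / (3.6×10¹⁴) ≈ 8.333×10⁸ J/m²
Δh = αQ/(ρcₚ) = 1.8×10⁻⁴ × 8.333×10⁸ / (1026 × 3950) ≈ 0.037011 m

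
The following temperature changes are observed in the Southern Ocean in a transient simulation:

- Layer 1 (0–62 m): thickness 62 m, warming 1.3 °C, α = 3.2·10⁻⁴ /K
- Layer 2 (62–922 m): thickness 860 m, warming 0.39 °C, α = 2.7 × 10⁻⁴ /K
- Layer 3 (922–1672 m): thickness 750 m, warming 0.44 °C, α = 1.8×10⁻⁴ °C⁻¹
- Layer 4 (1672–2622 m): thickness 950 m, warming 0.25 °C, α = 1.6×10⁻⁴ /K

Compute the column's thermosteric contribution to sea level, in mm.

0–62 m: 3.2×10⁻⁴ × 62 × 1.3 = 0.025792 m
0.39 × 2.7×10⁻⁴ × 860 = 0.090558 m
922–1672 m: 750 × 1.8×10⁻⁴ × 0.44 = 0.05940 m
Layer 4: 950 × 0.25 × 1.6×10⁻⁴ = 0.03800 m
Δh = 0.025792 + 0.090558 + 0.05940 + 0.03800 = 0.21375 m

Δh ≈ 210 mm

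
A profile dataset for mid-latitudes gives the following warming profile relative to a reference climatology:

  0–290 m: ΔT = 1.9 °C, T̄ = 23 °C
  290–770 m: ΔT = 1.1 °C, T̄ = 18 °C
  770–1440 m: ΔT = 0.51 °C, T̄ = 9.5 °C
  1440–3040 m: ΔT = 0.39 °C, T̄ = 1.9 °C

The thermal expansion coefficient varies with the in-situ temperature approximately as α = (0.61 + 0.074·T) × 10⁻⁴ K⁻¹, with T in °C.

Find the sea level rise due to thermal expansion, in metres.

Δh = 0.32 m

Layer 1: α = (0.61 + 0.074×23)×10⁻⁴ = 2.312×10⁻⁴ K⁻¹
Layer 2: α = (0.61 + 0.074×18)×10⁻⁴ = 1.942×10⁻⁴ K⁻¹
Layer 3: α = (0.61 + 0.074×9.5)×10⁻⁴ = 1.313×10⁻⁴ K⁻¹
Layer 4: α = (0.61 + 0.074×1.9)×10⁻⁴ = 0.7506×10⁻⁴ K⁻¹
2.312×10⁻⁴ × 1.9 × 290 = 0.1273912 m
480 × 1.942×10⁻⁴ × 1.1 = 0.1025376 m
Layer 3: 670 × 1.313×10⁻⁴ × 0.51 = 0.04486521 m
0.7506×10⁻⁴ × 1600 × 0.39 = 0.04683744 m
Δh = 0.1273912 + 0.1025376 + 0.04486521 + 0.04683744 = 0.32163145 m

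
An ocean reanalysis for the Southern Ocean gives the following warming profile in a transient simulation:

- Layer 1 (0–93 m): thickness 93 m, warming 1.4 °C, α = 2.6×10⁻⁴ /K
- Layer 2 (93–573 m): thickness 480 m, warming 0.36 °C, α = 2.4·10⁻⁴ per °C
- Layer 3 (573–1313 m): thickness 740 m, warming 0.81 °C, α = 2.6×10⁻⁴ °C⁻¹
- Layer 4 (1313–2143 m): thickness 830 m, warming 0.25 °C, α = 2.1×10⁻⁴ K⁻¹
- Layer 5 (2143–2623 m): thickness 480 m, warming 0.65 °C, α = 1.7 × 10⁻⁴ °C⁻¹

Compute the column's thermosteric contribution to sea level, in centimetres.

Δh ≈ 32.8 cm

1.4 × 2.6×10⁻⁴ × 93 = 0.033852 m
93–573 m: 480 × 0.36 × 2.4×10⁻⁴ = 0.041472 m
2.6×10⁻⁴ × 0.81 × 740 = 0.155844 m
Layer 4: 0.25 × 830 × 2.1×10⁻⁴ = 0.043575 m
Layer 5: 0.65 × 480 × 1.7×10⁻⁴ = 0.05304 m
Δh = 0.033852 + 0.041472 + 0.155844 + 0.043575 + 0.05304 = 0.327783 m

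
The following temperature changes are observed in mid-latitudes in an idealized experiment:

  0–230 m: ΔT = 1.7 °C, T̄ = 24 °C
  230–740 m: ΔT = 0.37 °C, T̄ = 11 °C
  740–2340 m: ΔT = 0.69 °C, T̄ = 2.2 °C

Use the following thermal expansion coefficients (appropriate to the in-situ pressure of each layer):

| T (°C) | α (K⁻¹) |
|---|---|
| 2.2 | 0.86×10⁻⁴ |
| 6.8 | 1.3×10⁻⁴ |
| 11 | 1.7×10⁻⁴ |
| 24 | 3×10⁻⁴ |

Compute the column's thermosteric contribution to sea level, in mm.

Layer 1 at 24 °C → α = 3×10⁻⁴ K⁻¹
Layer 2 at 11 °C → α = 1.7×10⁻⁴ K⁻¹
Layer 3 at 2.2 °C → α = 0.86×10⁻⁴ K⁻¹
0–230 m: 230 × 3×10⁻⁴ × 1.7 = 0.11730 m
0.37 × 1.7×10⁻⁴ × 510 = 0.032079 m
Layer 3: 0.86×10⁻⁴ × 1600 × 0.69 = 0.094944 m
Δh = 0.11730 + 0.032079 + 0.094944 = 0.244323 m

about 240 mm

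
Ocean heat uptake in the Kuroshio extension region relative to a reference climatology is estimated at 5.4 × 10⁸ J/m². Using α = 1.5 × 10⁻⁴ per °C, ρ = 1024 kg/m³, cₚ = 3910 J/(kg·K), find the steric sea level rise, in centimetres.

Δh = αQ/(ρcₚ) = 1.5×10⁻⁴ × 5.4×10⁸ / (1024 × 3910) ≈ 0.020231 m

Δh = 2.0 cm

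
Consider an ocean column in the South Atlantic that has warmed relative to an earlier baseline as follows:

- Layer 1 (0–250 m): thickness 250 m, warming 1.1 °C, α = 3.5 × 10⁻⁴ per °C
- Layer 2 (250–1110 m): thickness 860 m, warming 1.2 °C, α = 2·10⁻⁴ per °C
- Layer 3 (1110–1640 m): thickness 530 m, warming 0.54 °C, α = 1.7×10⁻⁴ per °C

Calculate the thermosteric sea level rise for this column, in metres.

Δh = 0.351 m

0–250 m: 1.1 × 250 × 3.5×10⁻⁴ = 0.09625 m
250–1110 m: 2×10⁻⁴ × 860 × 1.2 = 0.20640 m
1110–1640 m: 1.7×10⁻⁴ × 530 × 0.54 = 0.048654 m
Δh = 0.09625 + 0.20640 + 0.048654 = 0.351304 m ≈ 0.351 m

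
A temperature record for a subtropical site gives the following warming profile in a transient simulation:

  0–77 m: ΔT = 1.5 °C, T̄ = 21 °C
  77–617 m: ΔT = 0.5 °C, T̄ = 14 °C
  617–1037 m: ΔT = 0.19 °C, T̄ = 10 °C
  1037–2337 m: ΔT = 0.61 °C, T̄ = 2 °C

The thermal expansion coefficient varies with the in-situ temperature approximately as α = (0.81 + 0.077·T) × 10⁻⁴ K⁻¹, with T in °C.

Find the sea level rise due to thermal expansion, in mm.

Layer 1: α = (0.81 + 0.077×21)×10⁻⁴ = 2.427×10⁻⁴ K⁻¹
Layer 2: α = (0.81 + 0.077×14)×10⁻⁴ = 1.888×10⁻⁴ K⁻¹
Layer 3: α = (0.81 + 0.077×10)×10⁻⁴ = 1.58×10⁻⁴ K⁻¹
Layer 4: α = (0.81 + 0.077×2)×10⁻⁴ = 0.964×10⁻⁴ K⁻¹
Layer 1: 77 × 2.427×10⁻⁴ × 1.5 = 0.02803185 m
Layer 2: 1.888×10⁻⁴ × 540 × 0.5 = 0.050976 m
1.58×10⁻⁴ × 420 × 0.19 = 0.0126084 m
Layer 4: 0.964×10⁻⁴ × 1300 × 0.61 = 0.0764452 m
Δh = 0.02803185 + 0.050976 + 0.0126084 + 0.0764452 = 0.16806145 m ≈ 168 mm

Δh = 168 mm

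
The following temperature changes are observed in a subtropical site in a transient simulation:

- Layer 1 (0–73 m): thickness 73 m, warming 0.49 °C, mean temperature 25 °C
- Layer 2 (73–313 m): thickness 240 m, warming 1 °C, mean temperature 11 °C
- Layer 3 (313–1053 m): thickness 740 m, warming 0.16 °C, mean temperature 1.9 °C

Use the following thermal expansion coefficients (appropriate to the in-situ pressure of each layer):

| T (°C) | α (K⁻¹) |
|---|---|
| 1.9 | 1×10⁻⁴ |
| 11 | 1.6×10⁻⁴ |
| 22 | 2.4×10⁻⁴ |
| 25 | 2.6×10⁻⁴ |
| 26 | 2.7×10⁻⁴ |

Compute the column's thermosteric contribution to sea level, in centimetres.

about 6.0 cm

Layer 1 at 25 °C → α = 2.6×10⁻⁴ K⁻¹
Layer 2 at 11 °C → α = 1.6×10⁻⁴ K⁻¹
Layer 3 at 1.9 °C → α = 1×10⁻⁴ K⁻¹
0–73 m: 2.6×10⁻⁴ × 0.49 × 73 = 0.0093002 m
73–313 m: 240 × 1.6×10⁻⁴ × 1 = 0.03840 m
Layer 3: 0.16 × 740 × 1×10⁻⁴ = 0.01184 m
Δh = 0.0093002 + 0.03840 + 0.01184 = 0.0595402 m ≈ 6.0 cm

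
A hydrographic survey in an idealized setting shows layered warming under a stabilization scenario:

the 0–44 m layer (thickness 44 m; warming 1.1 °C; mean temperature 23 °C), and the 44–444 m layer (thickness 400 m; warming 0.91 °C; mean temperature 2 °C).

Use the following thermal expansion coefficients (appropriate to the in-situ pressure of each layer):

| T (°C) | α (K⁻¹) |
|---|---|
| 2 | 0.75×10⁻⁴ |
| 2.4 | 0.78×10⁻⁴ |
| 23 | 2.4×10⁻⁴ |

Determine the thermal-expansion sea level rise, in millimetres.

about 38.9 mm

Layer 1 at 23 °C → α = 2.4×10⁻⁴ K⁻¹
Layer 2 at 2 °C → α = 0.75×10⁻⁴ K⁻¹
0–44 m: 44 × 2.4×10⁻⁴ × 1.1 = 0.011616 m
Layer 2: 0.75×10⁻⁴ × 400 × 0.91 = 0.02730 m
Δh = 0.011616 + 0.02730 = 0.038916 m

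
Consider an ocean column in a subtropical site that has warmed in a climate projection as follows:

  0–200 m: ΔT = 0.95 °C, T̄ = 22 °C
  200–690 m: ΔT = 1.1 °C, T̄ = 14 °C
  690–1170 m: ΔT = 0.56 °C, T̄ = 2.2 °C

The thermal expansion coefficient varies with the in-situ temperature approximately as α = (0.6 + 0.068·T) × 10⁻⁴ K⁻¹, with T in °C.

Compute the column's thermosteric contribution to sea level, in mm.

Layer 1: α = (0.6 + 0.068×22)×10⁻⁴ = 2.096×10⁻⁴ K⁻¹
Layer 2: α = (0.6 + 0.068×14)×10⁻⁴ = 1.552×10⁻⁴ K⁻¹
Layer 3: α = (0.6 + 0.068×2.2)×10⁻⁴ = 0.7496×10⁻⁴ K⁻¹
Layer 1: 200 × 0.95 × 2.096×10⁻⁴ = 0.039824 m
490 × 1.1 × 1.552×10⁻⁴ = 0.0836528 m
690–1170 m: 0.56 × 0.7496×10⁻⁴ × 480 = 0.020149248 m
Δh = 0.039824 + 0.0836528 + 0.020149248 = 0.143626048 m

144 mm of thermosteric rise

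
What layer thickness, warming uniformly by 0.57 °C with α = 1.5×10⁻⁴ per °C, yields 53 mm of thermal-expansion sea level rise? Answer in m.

H = Δh/(αΔT) = 0.053 / (1.5×10⁻⁴ × 0.57) ≈ 619.9 m

620 m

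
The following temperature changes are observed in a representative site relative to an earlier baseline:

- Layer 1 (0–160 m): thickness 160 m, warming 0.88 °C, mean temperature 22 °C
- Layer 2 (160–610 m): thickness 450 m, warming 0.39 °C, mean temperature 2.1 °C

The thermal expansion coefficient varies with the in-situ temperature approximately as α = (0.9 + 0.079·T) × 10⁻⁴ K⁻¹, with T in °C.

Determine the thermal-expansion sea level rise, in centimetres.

Layer 1: α = (0.9 + 0.079×22)×10⁻⁴ = 2.638×10⁻⁴ K⁻¹
Layer 2: α = (0.9 + 0.079×2.1)×10⁻⁴ = 1.0659×10⁻⁴ K⁻¹
0–160 m: 160 × 0.88 × 2.638×10⁻⁴ = 0.03714304 m
Layer 2: 450 × 1.0659×10⁻⁴ × 0.39 = 0.018706545 m
Δh = 0.03714304 + 0.018706545 = 0.055849585 m

about 5.6 cm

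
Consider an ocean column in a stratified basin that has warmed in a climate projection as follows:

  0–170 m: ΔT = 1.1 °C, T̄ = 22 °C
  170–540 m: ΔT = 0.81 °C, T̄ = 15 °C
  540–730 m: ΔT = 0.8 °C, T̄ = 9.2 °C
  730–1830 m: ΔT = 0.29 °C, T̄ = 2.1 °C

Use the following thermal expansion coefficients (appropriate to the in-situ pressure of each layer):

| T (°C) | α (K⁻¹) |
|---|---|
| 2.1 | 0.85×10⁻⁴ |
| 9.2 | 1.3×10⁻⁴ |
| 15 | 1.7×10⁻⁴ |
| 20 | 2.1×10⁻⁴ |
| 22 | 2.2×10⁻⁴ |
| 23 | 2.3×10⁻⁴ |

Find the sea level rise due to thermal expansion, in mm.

Layer 1 at 22 °C → α = 2.2×10⁻⁴ K⁻¹
Layer 2 at 15 °C → α = 1.7×10⁻⁴ K⁻¹
Layer 3 at 9.2 °C → α = 1.3×10⁻⁴ K⁻¹
Layer 4 at 2.1 °C → α = 0.85×10⁻⁴ K⁻¹
1.1 × 2.2×10⁻⁴ × 170 = 0.04114 m
0.81 × 1.7×10⁻⁴ × 370 = 0.050949 m
1.3×10⁻⁴ × 0.8 × 190 = 0.01976 m
730–1830 m: 0.29 × 0.85×10⁻⁴ × 1100 = 0.027115 m
Δh = 0.04114 + 0.050949 + 0.01976 + 0.027115 = 0.138964 m

about 139 mm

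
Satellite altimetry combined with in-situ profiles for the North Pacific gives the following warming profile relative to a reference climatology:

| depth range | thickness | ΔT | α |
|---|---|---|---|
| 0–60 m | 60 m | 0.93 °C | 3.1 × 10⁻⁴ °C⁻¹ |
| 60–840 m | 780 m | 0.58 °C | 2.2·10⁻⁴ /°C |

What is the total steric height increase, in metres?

0–60 m: 0.93 × 3.1×10⁻⁴ × 60 = 0.017298 m
60–840 m: 780 × 2.2×10⁻⁴ × 0.58 = 0.099528 m
Δh = 0.017298 + 0.099528 = 0.116826 m

Δh ≈ 0.12 m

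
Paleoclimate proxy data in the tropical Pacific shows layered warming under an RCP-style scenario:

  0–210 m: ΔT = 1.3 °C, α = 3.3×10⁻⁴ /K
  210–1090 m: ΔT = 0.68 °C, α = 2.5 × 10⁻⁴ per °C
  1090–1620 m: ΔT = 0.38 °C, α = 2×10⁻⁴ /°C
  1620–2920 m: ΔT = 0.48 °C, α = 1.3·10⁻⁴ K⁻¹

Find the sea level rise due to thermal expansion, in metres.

Layer 1: 210 × 3.3×10⁻⁴ × 1.3 = 0.09009 m
2.5×10⁻⁴ × 880 × 0.68 = 0.14960 m
1090–1620 m: 2×10⁻⁴ × 530 × 0.38 = 0.04028 m
Layer 4: 1300 × 0.48 × 1.3×10⁻⁴ = 0.08112 m
Δh = 0.09009 + 0.14960 + 0.04028 + 0.08112 = 0.36109 m

0.36 m of thermosteric rise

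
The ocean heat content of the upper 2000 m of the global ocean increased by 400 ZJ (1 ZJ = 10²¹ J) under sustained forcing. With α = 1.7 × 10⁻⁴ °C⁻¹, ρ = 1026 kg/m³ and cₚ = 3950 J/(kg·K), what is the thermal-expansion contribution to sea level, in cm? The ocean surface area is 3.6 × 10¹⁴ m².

4.66 cm

Per unit area: Q = 400×10²¹ / (3.6×10¹⁴) ≈ 1.111×10⁹ J/m²
Δh = αQ/(ρcₚ) = 1.7×10⁻⁴ × 1.111×10⁹ / (1026 × 3950) ≈ 0.046603 m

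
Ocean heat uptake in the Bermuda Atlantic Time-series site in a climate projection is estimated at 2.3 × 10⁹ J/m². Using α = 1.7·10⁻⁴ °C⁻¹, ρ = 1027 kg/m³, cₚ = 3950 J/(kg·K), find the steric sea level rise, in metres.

Δh = 0.0964 m

Δh = αQ/(ρcₚ) = 1.7×10⁻⁴ × 2.3×10⁹ / (1027 × 3950) ≈ 0.096385 m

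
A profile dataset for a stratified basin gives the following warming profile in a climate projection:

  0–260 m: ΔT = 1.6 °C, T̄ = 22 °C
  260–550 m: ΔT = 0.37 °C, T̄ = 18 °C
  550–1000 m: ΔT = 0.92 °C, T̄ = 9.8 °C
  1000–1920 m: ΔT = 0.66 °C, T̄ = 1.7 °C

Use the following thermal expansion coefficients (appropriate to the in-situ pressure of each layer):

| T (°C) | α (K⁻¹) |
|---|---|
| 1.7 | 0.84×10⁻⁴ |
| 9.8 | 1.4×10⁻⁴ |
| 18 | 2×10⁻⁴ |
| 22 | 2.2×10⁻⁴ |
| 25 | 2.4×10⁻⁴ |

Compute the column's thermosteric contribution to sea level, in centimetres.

about 22.2 cm

Layer 1 at 22 °C → α = 2.2×10⁻⁴ K⁻¹
Layer 2 at 18 °C → α = 2×10⁻⁴ K⁻¹
Layer 3 at 9.8 °C → α = 1.4×10⁻⁴ K⁻¹
Layer 4 at 1.7 °C → α = 0.84×10⁻⁴ K⁻¹
260 × 2.2×10⁻⁴ × 1.6 = 0.09152 m
2×10⁻⁴ × 0.37 × 290 = 0.02146 m
450 × 1.4×10⁻⁴ × 0.92 = 0.05796 m
0.66 × 920 × 0.84×10⁻⁴ = 0.0510048 m
Δh = 0.09152 + 0.02146 + 0.05796 + 0.0510048 = 0.2219448 m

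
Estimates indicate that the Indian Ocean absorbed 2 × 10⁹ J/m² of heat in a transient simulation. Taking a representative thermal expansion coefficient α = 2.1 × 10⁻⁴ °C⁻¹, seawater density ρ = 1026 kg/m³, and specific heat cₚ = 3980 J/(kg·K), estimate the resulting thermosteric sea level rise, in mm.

Δh = αQ/(ρcₚ) = 2.1×10⁻⁴ × 2×10⁹ / (1026 × 3980) ≈ 0.10285 m

about 103 mm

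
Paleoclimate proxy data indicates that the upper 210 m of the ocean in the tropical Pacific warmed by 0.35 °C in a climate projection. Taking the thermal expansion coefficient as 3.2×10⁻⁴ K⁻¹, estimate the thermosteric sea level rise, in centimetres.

Δh = αΔT·H = 3.2×10⁻⁴ × 0.35 × 210 = 0.02352 m

Δh = 2.4 cm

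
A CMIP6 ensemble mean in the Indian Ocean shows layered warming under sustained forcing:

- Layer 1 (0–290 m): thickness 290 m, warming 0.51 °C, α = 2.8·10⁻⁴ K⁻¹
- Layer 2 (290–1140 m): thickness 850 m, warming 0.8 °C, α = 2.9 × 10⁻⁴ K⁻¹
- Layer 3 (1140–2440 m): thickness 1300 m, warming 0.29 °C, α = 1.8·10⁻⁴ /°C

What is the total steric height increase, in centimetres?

0–290 m: 290 × 2.8×10⁻⁴ × 0.51 = 0.041412 m
Layer 2: 2.9×10⁻⁴ × 0.8 × 850 = 0.19720 m
0.29 × 1300 × 1.8×10⁻⁴ = 0.06786 m
Δh = 0.041412 + 0.19720 + 0.06786 = 0.306472 m ≈ 30.6 cm

30.6 cm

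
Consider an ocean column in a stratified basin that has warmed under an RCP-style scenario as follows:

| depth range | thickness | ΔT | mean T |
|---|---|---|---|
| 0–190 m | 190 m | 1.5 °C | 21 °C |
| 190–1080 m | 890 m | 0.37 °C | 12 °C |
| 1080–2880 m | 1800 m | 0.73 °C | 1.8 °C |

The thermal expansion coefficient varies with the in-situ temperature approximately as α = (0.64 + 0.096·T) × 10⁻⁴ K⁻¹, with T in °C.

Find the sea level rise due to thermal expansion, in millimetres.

240 mm of thermosteric rise

Layer 1: α = (0.64 + 0.096×21)×10⁻⁴ = 2.656×10⁻⁴ K⁻¹
Layer 2: α = (0.64 + 0.096×12)×10⁻⁴ = 1.792×10⁻⁴ K⁻¹
Layer 3: α = (0.64 + 0.096×1.8)×10⁻⁴ = 0.8128×10⁻⁴ K⁻¹
190 × 2.656×10⁻⁴ × 1.5 = 0.075696 m
Layer 2: 0.37 × 890 × 1.792×10⁻⁴ = 0.05901056 m
Layer 3: 1800 × 0.8128×10⁻⁴ × 0.73 = 0.10680192 m
Δh = 0.075696 + 0.05901056 + 0.10680192 = 0.24150848 m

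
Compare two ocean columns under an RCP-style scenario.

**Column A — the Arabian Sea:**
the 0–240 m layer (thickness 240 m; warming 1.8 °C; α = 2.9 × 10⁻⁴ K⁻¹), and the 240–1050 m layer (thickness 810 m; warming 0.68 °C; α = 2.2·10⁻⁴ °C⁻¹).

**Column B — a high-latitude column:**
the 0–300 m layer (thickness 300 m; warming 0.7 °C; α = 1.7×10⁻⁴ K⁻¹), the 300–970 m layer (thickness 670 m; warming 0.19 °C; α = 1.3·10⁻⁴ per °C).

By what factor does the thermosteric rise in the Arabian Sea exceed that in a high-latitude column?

A 2.9×10⁻⁴ × 240 × 1.8 = 0.12528 m
A 240–1050 m: 0.68 × 810 × 2.2×10⁻⁴ = 0.121176 m
A total: 0.246456 m
B 0–300 m: 300 × 0.7 × 1.7×10⁻⁴ = 0.03570 m
B Layer 2: 670 × 1.3×10⁻⁴ × 0.19 = 0.016549 m
B total: 0.052249 m
Ratio: 0.246456 / 0.052249 ≈ 4.717

a factor of 4.72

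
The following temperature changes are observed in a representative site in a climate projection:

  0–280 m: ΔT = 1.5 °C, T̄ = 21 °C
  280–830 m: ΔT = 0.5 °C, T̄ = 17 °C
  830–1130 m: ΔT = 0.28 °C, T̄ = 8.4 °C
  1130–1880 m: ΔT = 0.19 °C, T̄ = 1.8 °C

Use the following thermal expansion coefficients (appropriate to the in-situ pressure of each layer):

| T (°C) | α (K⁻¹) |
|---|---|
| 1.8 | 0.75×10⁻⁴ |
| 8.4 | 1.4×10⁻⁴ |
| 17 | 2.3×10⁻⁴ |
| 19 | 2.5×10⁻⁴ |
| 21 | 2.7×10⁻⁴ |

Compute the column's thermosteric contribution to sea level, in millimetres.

Layer 1 at 21 °C → α = 2.7×10⁻⁴ K⁻¹
Layer 2 at 17 °C → α = 2.3×10⁻⁴ K⁻¹
Layer 3 at 8.4 °C → α = 1.4×10⁻⁴ K⁻¹
Layer 4 at 1.8 °C → α = 0.75×10⁻⁴ K⁻¹
2.7×10⁻⁴ × 280 × 1.5 = 0.11340 m
280–830 m: 0.5 × 550 × 2.3×10⁻⁴ = 0.06325 m
Layer 3: 1.4×10⁻⁴ × 0.28 × 300 = 0.01176 m
1130–1880 m: 750 × 0.75×10⁻⁴ × 0.19 = 0.0106875 m
Δh = 0.11340 + 0.06325 + 0.01176 + 0.0106875 = 0.1990975 m

200 mm of thermosteric rise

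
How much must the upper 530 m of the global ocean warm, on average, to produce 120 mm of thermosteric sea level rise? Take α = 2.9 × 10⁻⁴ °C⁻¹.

ΔT = Δh/(αH) = 0.12 / (2.9×10⁻⁴ × 530) ≈ 0.7807 K

ΔT ≈ 0.78 K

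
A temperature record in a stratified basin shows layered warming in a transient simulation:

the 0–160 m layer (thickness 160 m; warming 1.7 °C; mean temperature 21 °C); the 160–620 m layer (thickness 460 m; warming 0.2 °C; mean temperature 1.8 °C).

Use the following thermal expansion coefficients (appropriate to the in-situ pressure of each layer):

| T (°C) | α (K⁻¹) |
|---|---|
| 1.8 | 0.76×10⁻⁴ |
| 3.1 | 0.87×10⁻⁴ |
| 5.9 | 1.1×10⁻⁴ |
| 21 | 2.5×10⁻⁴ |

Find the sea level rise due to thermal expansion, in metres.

Layer 1 at 21 °C → α = 2.5×10⁻⁴ K⁻¹
Layer 2 at 1.8 °C → α = 0.76×10⁻⁴ K⁻¹
0–160 m: 1.7 × 2.5×10⁻⁴ × 160 = 0.06800 m
460 × 0.2 × 0.76×10⁻⁴ = 0.006992 m
Δh = 0.06800 + 0.006992 = 0.074992 m ≈ 0.0750 m

about 0.0750 m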